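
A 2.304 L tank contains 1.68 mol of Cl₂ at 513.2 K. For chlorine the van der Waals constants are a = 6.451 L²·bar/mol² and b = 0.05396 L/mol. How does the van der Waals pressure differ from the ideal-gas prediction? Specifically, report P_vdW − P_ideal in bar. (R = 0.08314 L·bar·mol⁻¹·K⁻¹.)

Ideal: P_ideal = nRT/V = (1.68)(0.08314)(513.2)/2.304 = 31.1117 bar
vdW: P = nRT/(V − nb) − a n²/V² = 71.6813/2.21335 − 18.2073/5.30842 = 32.3859 − 3.42989 = 28.9560 bar
ΔP = 28.9560 − 31.1117 = -2.156 bar

ΔP ≈ -2.156 bar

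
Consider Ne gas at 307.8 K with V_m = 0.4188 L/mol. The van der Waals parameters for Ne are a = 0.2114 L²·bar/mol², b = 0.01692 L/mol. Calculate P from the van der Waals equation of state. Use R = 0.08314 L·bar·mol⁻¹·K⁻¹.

P ≈ 62.47 bar

P = RT/(V_m − b) − a/V_m²
RT/(V_m − b) = (0.08314)(307.8)/(0.4188 − 0.01692) = 25.590/0.40188 = 63.676 bar
a/V_m² = 0.2114/(0.4188)² = 1.2053 bar
P = 63.676 − 1.2053 = 62.47 bar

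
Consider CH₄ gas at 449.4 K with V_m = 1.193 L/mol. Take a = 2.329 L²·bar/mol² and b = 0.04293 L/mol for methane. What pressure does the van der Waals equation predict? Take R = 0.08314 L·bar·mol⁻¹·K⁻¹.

P ≈ 30.85 bar

P = RT/(V_m − b) − a/V_m²
RT/(V_m − b) = (0.08314)(449.4)/(1.193 − 0.04293) = 37.363/1.1501 = 32.487 bar
a/V_m² = 2.329/(1.193)² = 1.6364 bar
P = 32.487 − 1.6364 = 30.85 bar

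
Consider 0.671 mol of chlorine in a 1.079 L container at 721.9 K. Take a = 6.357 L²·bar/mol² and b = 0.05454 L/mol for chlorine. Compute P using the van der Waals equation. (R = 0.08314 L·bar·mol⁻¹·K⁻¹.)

P ≈ 36.18 bar

P = nRT/(V − nb) − a n²/V²
nRT/(V − nb) = (0.671)(0.08314)(721.9)/(1.079 − 0.671×0.05454) = 40.273/1.0424 = 38.635 bar
a n²/V² = (6.357)(0.671)²/(1.079)² = 2.4584 bar
P = 38.635 − 2.4584 = 36.18 bar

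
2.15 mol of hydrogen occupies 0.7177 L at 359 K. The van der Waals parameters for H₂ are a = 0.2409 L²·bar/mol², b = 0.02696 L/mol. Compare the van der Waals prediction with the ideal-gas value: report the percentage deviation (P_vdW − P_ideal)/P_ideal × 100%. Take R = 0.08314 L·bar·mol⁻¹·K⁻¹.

Ideal: P_ideal = nRT/V = (2.15)(0.08314)(359)/0.7177 = 89.4129 bar
vdW: P = nRT/(V − nb) − a n²/V² = 64.1716/0.659736 − 1.11356/0.515093 = 97.2686 − 2.16186 = 95.1067 bar
% deviation = (95.1067 − 89.4129)/89.4129 × 100% = 6.37%

6.37 %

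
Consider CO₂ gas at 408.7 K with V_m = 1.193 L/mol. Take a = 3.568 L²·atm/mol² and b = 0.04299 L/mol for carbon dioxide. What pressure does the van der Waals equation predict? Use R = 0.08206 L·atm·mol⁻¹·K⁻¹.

P = RT/(V_m − b) − a/V_m²
RT/(V_m − b) = (0.08206)(408.7)/(1.193 − 0.04299) = 33.538/1.1500 = 29.163 atm
a/V_m² = 3.568/(1.193)² = 2.5069 atm
P = 29.163 − 2.5069 = 26.66 atm

P ≈ 26.66 atm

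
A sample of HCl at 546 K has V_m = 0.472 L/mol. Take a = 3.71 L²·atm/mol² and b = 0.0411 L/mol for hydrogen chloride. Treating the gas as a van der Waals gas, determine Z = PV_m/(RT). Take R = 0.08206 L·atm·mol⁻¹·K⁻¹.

Z ≈ 0.9200

P = RT/(V_m − b) − a/V_m² = (0.08206)(546)/(0.472 − 0.0411) − 3.71/(0.472)²
  = 44.805/0.43090 − 16.653 = 103.98 − 16.653 = 87.33 atm
Z = PV_m/(RT) = (87.33)(0.472)/((0.08206)(546)) = 41.220/44.805 = 0.9200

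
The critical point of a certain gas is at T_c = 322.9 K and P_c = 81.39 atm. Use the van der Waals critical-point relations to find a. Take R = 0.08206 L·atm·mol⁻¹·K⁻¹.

From T_c = 8a/(27Rb) and P_c = a/(27b²): a = 27 R² T_c²/(64 P_c).
a = 27×(0.08206)²×(322.9)²/(64×81.39) = 18957/5209.0 = 3.639 L²·atm/mol²

a ≈ 3.639 L²·atm/mol²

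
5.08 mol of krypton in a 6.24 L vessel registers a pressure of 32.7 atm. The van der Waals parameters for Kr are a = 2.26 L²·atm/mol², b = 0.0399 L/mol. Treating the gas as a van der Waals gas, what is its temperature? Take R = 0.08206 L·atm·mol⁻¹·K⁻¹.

T ≈ 495.3 K

T = (P + a n²/V²)(V − nb)/(nR)
P + a n²/V² = 32.7 + (2.26)(5.08)²/(6.24)² = 34.198 atm
V − nb = 6.24 − (5.08)(0.0399) = 6.0373 L
T = (34.198)(6.0373)/((5.08)(0.08206)) = 495.3 K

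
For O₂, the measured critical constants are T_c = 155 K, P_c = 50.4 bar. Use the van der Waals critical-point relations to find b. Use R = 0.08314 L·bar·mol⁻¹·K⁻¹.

b ≈ 0.03196 L/mol

From T_c = 8a/(27Rb) and P_c = a/(27b²): b = R T_c/(8 P_c).
b = (0.08314)(155)/(8×50.4) = 12.887/403.20 = 0.03196 L/mol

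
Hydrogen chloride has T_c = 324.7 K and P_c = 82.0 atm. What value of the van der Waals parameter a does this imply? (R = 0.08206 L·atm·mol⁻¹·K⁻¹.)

From T_c = 8a/(27Rb) and P_c = a/(27b²): a = 27 R² T_c²/(64 P_c).
a = 27×(0.08206)²×(324.7)²/(64×82.0) = 19169/5248.0 = 3.653 L²·atm/mol²

a ≈ 3.653 L²·atm/mol²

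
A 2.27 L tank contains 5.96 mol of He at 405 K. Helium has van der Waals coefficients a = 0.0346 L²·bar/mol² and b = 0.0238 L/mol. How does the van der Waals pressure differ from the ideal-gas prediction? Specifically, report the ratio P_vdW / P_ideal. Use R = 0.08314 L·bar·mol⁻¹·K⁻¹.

Ideal: P_ideal = nRT/V = (5.96)(0.08314)(405)/2.27 = 88.4068 bar
vdW: P = nRT/(V − nb) − a n²/V² = 200.683/2.12815 − 1.22905/5.15290 = 94.2993 − 0.238516 = 94.0608 bar
Ratio = 94.0608/88.4068 = 1.064

P_vdW / P_ideal ≈ 1.064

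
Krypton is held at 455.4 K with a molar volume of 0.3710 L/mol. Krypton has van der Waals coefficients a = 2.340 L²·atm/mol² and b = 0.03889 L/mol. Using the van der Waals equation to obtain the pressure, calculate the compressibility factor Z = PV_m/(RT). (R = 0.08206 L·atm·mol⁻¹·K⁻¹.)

P = RT/(V_m − b) − a/V_m² = (0.08206)(455.4)/(0.3710 − 0.03889) − 2.340/(0.3710)²
  = 37.370/0.33211 − 17.001 = 112.52 − 17.001 = 95.52 atm
Z = PV_m/(RT) = (95.52)(0.3710)/((0.08206)(455.4)) = 35.438/37.370 = 0.9483

Z ≈ 0.9483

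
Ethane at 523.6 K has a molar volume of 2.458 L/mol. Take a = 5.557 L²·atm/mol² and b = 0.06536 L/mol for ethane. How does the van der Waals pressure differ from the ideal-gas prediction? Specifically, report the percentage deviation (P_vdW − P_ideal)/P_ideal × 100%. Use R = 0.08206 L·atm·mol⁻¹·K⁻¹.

Ideal: P_ideal = RT/V_m = (0.08206)(523.6)/2.458 = 17.4803 atm
vdW: P = RT/(V_m − b) − a/V_m² = 42.9666/2.39264 − 5.557/6.04176 = 17.9578 − 0.919765 = 17.0380 atm
% deviation = (17.0380 − 17.4803)/17.4803 × 100% = -2.53%

-2.53 %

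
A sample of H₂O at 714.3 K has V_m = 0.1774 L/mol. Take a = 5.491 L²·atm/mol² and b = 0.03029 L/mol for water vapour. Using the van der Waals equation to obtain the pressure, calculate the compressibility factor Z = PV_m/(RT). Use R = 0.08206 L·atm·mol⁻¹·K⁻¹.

Z ≈ 0.6778

P = RT/(V_m − b) − a/V_m² = (0.08206)(714.3)/(0.1774 − 0.03029) − 5.491/(0.1774)²
  = 58.615/0.14711 − 174.48 = 398.44 − 174.48 = 223.96 atm
Z = PV_m/(RT) = (223.96)(0.1774)/((0.08206)(714.3)) = 39.731/58.615 = 0.6778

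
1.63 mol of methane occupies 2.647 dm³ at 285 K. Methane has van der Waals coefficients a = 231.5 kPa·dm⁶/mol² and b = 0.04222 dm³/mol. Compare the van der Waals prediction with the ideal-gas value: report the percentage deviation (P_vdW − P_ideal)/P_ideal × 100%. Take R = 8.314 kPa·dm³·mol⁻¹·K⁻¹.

-3.35 %

Ideal: P_ideal = nRT/V = (1.63)(8.314)(285)/2.647 = 1459.11 kPa
vdW: P = nRT/(V − nb) − a n²/V² = 3862.27/2.57818 − 615.072/7.00661 = 1498.06 − 87.7845 = 1410.28 kPa
% deviation = (1410.28 − 1459.11)/1459.11 × 100% = -3.35%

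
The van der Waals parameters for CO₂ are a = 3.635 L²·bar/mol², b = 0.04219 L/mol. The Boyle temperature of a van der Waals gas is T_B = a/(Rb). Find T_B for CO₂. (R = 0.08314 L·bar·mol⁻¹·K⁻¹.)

T_B ≈ 1036 K

For a van der Waals gas the second virial coefficient B₂ = b − a/(RT) vanishes at T_B = a/(Rb).
T_B = 3.635/(0.08314×0.04219) = 3.635/0.0035077 = 1036 K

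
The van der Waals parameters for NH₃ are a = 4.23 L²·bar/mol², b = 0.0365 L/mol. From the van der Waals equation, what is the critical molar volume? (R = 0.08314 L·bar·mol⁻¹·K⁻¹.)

V_m,c ≈ 0.1095 L/mol

For a van der Waals gas, V_m,c = 3b.
V_m,c = 3×0.0365 = 0.1095 L/mol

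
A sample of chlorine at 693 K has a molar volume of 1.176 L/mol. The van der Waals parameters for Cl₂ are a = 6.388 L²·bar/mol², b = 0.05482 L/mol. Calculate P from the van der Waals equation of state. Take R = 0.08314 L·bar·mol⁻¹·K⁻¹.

P = RT/(V_m − b) − a/V_m²
RT/(V_m − b) = (0.08314)(693)/(1.176 − 0.05482) = 57.616/1.1212 = 51.388 bar
a/V_m² = 6.388/(1.176)² = 4.6190 bar
P = 51.388 − 4.6190 = 46.77 bar

P ≈ 46.77 bar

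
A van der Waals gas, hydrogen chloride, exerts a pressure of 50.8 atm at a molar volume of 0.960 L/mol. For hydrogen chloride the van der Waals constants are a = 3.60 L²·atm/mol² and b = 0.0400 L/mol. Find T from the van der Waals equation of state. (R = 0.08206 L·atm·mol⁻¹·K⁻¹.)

T ≈ 613.3 K

T = (P + a/V_m²)(V_m − b)/R
P + a/V_m² = 50.8 + 3.60/(0.960)² = 54.706 atm
V_m − b = 0.960 − 0.0400 = 0.92000 L/mol
T = (54.706)(0.92000)/0.08206 = 613.3 K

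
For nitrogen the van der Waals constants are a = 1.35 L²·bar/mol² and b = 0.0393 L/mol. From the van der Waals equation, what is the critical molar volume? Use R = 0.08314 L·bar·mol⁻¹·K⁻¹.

V_m,c ≈ 0.1179 L/mol

For a van der Waals gas, V_m,c = 3b.
V_m,c = 3×0.0393 = 0.1179 L/mol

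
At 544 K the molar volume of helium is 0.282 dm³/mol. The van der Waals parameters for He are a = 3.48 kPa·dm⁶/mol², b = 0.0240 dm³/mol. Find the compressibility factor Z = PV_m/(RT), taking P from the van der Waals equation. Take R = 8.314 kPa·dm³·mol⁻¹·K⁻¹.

Z ≈ 1.090

P = RT/(V_m − b) − a/V_m² = (8.314)(544)/(0.282 − 0.0240) − 3.48/(0.282)²
  = 4522.8/0.25800 − 43.760 = 17530 − 43.760 = 17486 kPa
Z = PV_m/(RT) = (17486)(0.282)/((8.314)(544)) = 4931.1/4522.8 = 1.090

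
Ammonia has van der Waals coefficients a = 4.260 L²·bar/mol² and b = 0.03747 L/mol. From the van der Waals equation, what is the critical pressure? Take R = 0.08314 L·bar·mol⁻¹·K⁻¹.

For a van der Waals gas, P_c = a/(27b²).
P_c = 4.260/(27×(0.03747)²) = 4.260/0.037908 = 112.4 bar

P_c ≈ 112.4 bar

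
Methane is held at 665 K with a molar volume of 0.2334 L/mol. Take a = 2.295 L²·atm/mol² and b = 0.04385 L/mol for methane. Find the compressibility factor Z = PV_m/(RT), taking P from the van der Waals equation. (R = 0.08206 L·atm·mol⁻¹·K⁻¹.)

P = RT/(V_m − b) − a/V_m² = (0.08206)(665)/(0.2334 − 0.04385) − 2.295/(0.2334)²
  = 54.570/0.18955 − 42.129 = 287.89 − 42.129 = 245.76 atm
Z = PV_m/(RT) = (245.76)(0.2334)/((0.08206)(665)) = 57.360/54.570 = 1.051

Z ≈ 1.051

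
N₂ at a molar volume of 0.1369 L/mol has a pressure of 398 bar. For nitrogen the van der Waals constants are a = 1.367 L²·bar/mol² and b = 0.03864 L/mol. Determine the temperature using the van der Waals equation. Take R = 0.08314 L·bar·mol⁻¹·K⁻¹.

T ≈ 556.6 K

T = (P + a/V_m²)(V_m − b)/R
P + a/V_m² = 398 + 1.367/(0.1369)² = 470.94 bar
V_m − b = 0.1369 − 0.03864 = 0.098260 L/mol
T = (470.94)(0.098260)/0.08314 = 556.6 K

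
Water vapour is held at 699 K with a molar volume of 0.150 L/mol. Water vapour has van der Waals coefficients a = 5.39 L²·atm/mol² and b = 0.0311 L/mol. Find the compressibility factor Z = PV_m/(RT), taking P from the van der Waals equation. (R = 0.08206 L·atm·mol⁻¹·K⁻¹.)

Z ≈ 0.6351

P = RT/(V_m − b) − a/V_m² = (0.08206)(699)/(0.150 − 0.0311) − 5.39/(0.150)²
  = 57.360/0.11890 − 239.56 = 482.42 − 239.56 = 242.86 atm
Z = PV_m/(RT) = (242.86)(0.150)/((0.08206)(699)) = 36.429/57.360 = 0.6351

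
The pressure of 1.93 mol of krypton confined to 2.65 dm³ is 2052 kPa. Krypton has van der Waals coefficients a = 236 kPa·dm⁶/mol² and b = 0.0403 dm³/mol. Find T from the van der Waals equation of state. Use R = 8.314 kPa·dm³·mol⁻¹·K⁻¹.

T = (P + a n²/V²)(V − nb)/(nR)
P + a n²/V² = 2052 + (236)(1.93)²/(2.65)² = 2177.2 kPa
V − nb = 2.65 − (1.93)(0.0403) = 2.5722 dm³
T = (2177.2)(2.5722)/((1.93)(8.314)) = 349.0 K

T ≈ 349.0 K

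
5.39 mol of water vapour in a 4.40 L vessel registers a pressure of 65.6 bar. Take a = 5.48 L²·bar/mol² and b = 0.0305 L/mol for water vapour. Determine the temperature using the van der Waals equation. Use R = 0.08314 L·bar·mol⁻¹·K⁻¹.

T = (P + a n²/V²)(V − nb)/(nR)
P + a n²/V² = 65.6 + (5.48)(5.39)²/(4.40)² = 73.823 bar
V − nb = 4.40 − (5.39)(0.0305) = 4.2356 L
T = (73.823)(4.2356)/((5.39)(0.08314)) = 697.8 K

T ≈ 697.8 K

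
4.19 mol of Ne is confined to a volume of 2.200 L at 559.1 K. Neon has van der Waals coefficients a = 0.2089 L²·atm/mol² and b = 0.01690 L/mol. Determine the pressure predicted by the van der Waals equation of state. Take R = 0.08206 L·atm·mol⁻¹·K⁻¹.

P = nRT/(V − nb) − a n²/V²
nRT/(V − nb) = (4.19)(0.08206)(559.1)/(2.200 − 4.19×0.01690) = 192.24/2.1292 = 90.287 atm
a n²/V² = (0.2089)(4.19)²/(2.200)² = 0.75774 atm
P = 90.287 − 0.75774 = 89.53 atm

P ≈ 89.53 atm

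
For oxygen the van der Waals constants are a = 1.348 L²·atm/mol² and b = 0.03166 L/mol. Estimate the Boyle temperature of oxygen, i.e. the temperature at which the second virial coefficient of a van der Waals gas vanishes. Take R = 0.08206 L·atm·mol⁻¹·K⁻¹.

For a van der Waals gas the second virial coefficient B₂ = b − a/(RT) vanishes at T_B = a/(Rb).
T_B = 1.348/(0.08206×0.03166) = 1.348/0.0025980 = 518.9 K

T_B ≈ 518.9 K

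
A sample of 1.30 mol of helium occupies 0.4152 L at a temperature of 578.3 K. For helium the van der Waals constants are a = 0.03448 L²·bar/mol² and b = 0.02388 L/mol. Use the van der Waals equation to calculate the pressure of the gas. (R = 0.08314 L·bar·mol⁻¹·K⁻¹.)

P ≈ 162.4 bar

P = nRT/(V − nb) − a n²/V²
nRT/(V − nb) = (1.30)(0.08314)(578.3)/(0.4152 − 1.30×0.02388) = 62.504/0.38416 = 162.70 bar
a n²/V² = (0.03448)(1.30)²/(0.4152)² = 0.33802 bar
P = 162.70 − 0.33802 = 162.4 bar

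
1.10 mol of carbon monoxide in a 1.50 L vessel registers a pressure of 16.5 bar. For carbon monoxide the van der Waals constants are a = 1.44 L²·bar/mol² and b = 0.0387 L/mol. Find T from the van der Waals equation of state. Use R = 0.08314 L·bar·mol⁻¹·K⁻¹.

T = (P + a n²/V²)(V − nb)/(nR)
P + a n²/V² = 16.5 + (1.44)(1.10)²/(1.50)² = 17.274 bar
V − nb = 1.50 − (1.10)(0.0387) = 1.4574 L
T = (17.274)(1.4574)/((1.10)(0.08314)) = 275.3 K

T ≈ 275.3 K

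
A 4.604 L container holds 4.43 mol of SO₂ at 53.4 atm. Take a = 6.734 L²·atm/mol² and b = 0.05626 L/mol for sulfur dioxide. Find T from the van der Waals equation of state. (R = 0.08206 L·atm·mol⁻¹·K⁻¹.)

T = (P + a n²/V²)(V − nb)/(nR)
P + a n²/V² = 53.4 + (6.734)(4.43)²/(4.604)² = 59.635 atm
V − nb = 4.604 − (4.43)(0.05626) = 4.3548 L
T = (59.635)(4.3548)/((4.43)(0.08206)) = 714.4 K

T ≈ 714.4 K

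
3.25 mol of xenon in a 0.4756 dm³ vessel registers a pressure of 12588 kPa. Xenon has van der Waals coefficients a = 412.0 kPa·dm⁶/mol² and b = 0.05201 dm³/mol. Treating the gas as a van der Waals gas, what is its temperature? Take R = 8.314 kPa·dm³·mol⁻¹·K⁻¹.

T = (P + a n²/V²)(V − nb)/(nR)
P + a n²/V² = 12588 + (412.0)(3.25)²/(0.4756)² = 31827 kPa
V − nb = 0.4756 − (3.25)(0.05201) = 0.30657 dm³
T = (31827)(0.30657)/((3.25)(8.314)) = 361.1 K

T ≈ 361.1 K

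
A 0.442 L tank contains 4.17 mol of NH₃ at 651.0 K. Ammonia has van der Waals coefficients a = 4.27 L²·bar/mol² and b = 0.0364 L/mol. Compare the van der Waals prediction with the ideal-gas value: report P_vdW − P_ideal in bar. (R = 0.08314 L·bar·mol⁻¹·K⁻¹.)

Ideal: P_ideal = nRT/V = (4.17)(0.08314)(651.0)/0.442 = 510.628 bar
vdW: P = nRT/(V − nb) − a n²/V² = 225.698/0.290212 − 74.2506/0.195364 = 777.700 − 380.063 = 397.637 bar
ΔP = 397.637 − 510.628 = -113.0 bar

ΔP ≈ -113.0 bar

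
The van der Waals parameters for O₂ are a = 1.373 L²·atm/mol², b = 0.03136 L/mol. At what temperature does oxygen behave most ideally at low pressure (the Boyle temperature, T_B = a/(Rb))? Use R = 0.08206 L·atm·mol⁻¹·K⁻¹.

For a van der Waals gas the second virial coefficient B₂ = b − a/(RT) vanishes at T_B = a/(Rb).
T_B = 1.373/(0.08206×0.03136) = 1.373/0.0025734 = 533.5 K

T_B ≈ 533.5 K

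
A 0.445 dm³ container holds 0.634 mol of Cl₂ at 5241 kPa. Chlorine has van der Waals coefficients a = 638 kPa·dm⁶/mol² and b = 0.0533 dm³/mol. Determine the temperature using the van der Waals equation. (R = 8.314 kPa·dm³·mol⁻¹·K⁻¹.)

T ≈ 509.9 K

T = (P + a n²/V²)(V − nb)/(nR)
P + a n²/V² = 5241 + (638)(0.634)²/(0.445)² = 6536.0 kPa
V − nb = 0.445 − (0.634)(0.0533) = 0.41121 dm³
T = (6536.0)(0.41121)/((0.634)(8.314)) = 509.9 K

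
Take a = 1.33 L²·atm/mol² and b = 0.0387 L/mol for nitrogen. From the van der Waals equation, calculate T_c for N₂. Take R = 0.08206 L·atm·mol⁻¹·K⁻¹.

For a van der Waals gas, T_c = 8a/(27Rb).
T_c = 8×1.33/(27×0.08206×0.0387) = 10.640/0.085744 = 124.1 K

T_c ≈ 124.1 K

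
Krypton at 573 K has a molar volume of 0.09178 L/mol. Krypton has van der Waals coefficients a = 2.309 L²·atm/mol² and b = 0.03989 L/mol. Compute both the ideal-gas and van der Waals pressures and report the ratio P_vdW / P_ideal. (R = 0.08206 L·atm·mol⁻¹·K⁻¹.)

Ideal: P_ideal = RT/V_m = (0.08206)(573)/0.09178 = 512.316 atm
vdW: P = RT/(V_m − b) − a/V_m² = 47.0204/0.0518900 − 2.309/0.00842357 = 906.155 − 274.112 = 632.043 atm
Ratio = 632.043/512.316 = 1.234

P_vdW / P_ideal ≈ 1.234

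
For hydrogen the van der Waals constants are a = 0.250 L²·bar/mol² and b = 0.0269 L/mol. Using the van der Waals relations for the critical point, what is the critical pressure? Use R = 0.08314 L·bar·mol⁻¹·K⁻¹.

P_c ≈ 12.80 bar

For a van der Waals gas, P_c = a/(27b²).
P_c = 0.250/(27×(0.0269)²) = 0.250/0.019537 = 12.80 bar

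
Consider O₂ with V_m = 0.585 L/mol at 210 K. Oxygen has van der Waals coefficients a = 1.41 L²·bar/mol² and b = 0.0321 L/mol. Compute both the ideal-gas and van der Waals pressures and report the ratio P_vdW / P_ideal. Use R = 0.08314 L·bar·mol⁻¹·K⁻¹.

P_vdW / P_ideal ≈ 0.9200

Ideal: P_ideal = RT/V_m = (0.08314)(210)/0.585 = 29.8451 bar
vdW: P = RT/(V_m − b) − a/V_m² = 17.4594/0.552900 − 1.41/0.342225 = 31.5779 − 4.12010 = 27.4578 bar
Ratio = 27.4578/29.8451 = 0.9200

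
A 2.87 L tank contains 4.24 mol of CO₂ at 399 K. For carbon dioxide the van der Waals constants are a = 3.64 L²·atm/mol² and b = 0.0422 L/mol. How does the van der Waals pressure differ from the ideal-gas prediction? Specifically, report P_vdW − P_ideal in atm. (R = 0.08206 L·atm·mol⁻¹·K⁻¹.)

Ideal: P_ideal = nRT/V = (4.24)(0.08206)(399)/2.87 = 48.3714 atm
vdW: P = nRT/(V − nb) − a n²/V² = 138.826/2.69107 − 65.4385/8.23690 = 51.5877 − 7.94455 = 43.6432 atm
ΔP = 43.6432 − 48.3714 = -4.728 atm

ΔP ≈ -4.728 atm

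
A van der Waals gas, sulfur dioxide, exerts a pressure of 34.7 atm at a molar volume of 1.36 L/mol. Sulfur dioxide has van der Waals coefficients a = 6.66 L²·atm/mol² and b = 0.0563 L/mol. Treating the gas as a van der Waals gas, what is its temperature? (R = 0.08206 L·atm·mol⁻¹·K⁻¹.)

T = (P + a/V_m²)(V_m − b)/R
P + a/V_m² = 34.7 + 6.66/(1.36)² = 38.301 atm
V_m − b = 1.36 − 0.0563 = 1.3037 L/mol
T = (38.301)(1.3037)/0.08206 = 608.5 K

T ≈ 608.5 K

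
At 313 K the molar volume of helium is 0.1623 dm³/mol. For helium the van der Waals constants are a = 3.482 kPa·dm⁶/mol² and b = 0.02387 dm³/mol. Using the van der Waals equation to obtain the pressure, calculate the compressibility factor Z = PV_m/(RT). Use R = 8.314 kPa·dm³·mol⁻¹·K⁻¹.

P = RT/(V_m − b) − a/V_m² = (8.314)(313)/(0.1623 − 0.02387) − 3.482/(0.1623)²
  = 2602.3/0.13843 − 132.19 = 18799 − 132.19 = 18667 kPa
Z = PV_m/(RT) = (18667)(0.1623)/((8.314)(313)) = 3029.7/2602.3 = 1.164

Z ≈ 1.164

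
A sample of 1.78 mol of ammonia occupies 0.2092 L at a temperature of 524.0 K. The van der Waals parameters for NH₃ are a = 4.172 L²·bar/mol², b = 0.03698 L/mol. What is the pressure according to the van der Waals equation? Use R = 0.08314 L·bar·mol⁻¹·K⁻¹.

P = nRT/(V − nb) − a n²/V²
nRT/(V − nb) = (1.78)(0.08314)(524.0)/(0.2092 − 1.78×0.03698) = 77.546/0.14338 = 540.84 bar
a n²/V² = (4.172)(1.78)²/(0.2092)² = 302.04 bar
P = 540.84 − 302.04 = 238.8 bar

P ≈ 238.8 bar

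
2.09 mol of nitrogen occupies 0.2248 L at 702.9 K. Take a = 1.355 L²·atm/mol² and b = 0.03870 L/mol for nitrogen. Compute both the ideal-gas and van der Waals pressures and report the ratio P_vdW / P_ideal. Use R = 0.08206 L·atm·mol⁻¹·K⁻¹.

P_vdW / P_ideal ≈ 1.344

Ideal: P_ideal = nRT/V = (2.09)(0.08206)(702.9)/0.2248 = 536.260 atm
vdW: P = nRT/(V − nb) − a n²/V² = 120.551/0.143917 − 5.91878/0.0505350 = 837.643 − 117.122 = 720.521 atm
Ratio = 720.521/536.260 = 1.344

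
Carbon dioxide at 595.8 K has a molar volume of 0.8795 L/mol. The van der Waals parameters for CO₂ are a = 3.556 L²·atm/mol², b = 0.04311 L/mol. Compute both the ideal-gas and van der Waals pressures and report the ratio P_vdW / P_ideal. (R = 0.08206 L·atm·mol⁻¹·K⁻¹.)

Ideal: P_ideal = RT/V_m = (0.08206)(595.8)/0.8795 = 55.5899 atm
vdW: P = RT/(V_m − b) − a/V_m² = 48.8913/0.836390 − 3.556/0.773520 = 58.4551 − 4.59717 = 53.8579 atm
Ratio = 53.8579/55.5899 = 0.9688

P_vdW / P_ideal ≈ 0.9688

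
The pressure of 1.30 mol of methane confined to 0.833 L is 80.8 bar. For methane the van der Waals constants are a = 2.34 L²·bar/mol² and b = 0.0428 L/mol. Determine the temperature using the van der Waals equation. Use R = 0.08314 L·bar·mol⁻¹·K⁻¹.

T = (P + a n²/V²)(V − nb)/(nR)
P + a n²/V² = 80.8 + (2.34)(1.30)²/(0.833)² = 86.499 bar
V − nb = 0.833 − (1.30)(0.0428) = 0.77736 L
T = (86.499)(0.77736)/((1.30)(0.08314)) = 622.1 K

T ≈ 622.1 K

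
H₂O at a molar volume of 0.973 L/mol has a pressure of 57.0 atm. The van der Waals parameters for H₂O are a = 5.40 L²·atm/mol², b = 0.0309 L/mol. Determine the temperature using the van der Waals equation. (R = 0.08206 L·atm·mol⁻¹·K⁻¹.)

T ≈ 719.9 K

T = (P + a/V_m²)(V_m − b)/R
P + a/V_m² = 57.0 + 5.40/(0.973)² = 62.704 atm
V_m − b = 0.973 − 0.0309 = 0.94210 L/mol
T = (62.704)(0.94210)/0.08206 = 719.9 K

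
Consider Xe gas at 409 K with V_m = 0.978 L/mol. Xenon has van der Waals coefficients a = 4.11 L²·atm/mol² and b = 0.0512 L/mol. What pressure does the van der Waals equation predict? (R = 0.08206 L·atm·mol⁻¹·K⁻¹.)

P ≈ 31.92 atm

P = RT/(V_m − b) − a/V_m²
RT/(V_m − b) = (0.08206)(409)/(0.978 − 0.0512) = 33.563/0.92680 = 36.214 atm
a/V_m² = 4.11/(0.978)² = 4.2970 atm
P = 36.214 − 4.2970 = 31.92 atm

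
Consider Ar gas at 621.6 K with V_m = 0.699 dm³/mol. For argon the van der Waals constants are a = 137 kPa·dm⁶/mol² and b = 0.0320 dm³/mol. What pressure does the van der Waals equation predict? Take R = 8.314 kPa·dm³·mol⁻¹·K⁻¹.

P = RT/(V_m − b) − a/V_m²
RT/(V_m − b) = (8.314)(621.6)/(0.699 − 0.0320) = 5168.0/0.66700 = 7748.1 kPa
a/V_m² = 137/(0.699)² = 280.39 kPa
P = 7748.1 − 280.39 = 7468 kPa

P ≈ 7468 kPa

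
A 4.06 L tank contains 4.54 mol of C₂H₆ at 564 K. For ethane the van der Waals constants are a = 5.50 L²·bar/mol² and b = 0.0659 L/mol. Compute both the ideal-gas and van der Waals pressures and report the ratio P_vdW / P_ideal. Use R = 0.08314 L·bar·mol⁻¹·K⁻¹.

Ideal: P_ideal = nRT/V = (4.54)(0.08314)(564)/4.06 = 52.4347 bar
vdW: P = nRT/(V − nb) − a n²/V² = 212.885/3.76081 − 113.364/16.4836 = 56.6062 − 6.87738 = 49.7288 bar
Ratio = 49.7288/52.4347 = 0.9484

P_vdW / P_ideal ≈ 0.9484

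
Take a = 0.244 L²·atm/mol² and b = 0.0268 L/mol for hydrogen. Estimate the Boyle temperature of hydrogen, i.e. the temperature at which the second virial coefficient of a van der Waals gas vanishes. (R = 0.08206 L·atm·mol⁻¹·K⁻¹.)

T_B ≈ 110.9 K

For a van der Waals gas the second virial coefficient B₂ = b − a/(RT) vanishes at T_B = a/(Rb).
T_B = 0.244/(0.08206×0.0268) = 0.244/0.0021992 = 110.9 K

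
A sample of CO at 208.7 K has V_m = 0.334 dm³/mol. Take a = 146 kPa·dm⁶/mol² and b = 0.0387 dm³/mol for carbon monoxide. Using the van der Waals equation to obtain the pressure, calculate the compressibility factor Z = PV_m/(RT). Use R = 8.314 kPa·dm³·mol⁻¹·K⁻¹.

P = RT/(V_m − b) − a/V_m² = (8.314)(208.7)/(0.334 − 0.0387) − 146/(0.334)²
  = 1735.1/0.29530 − 1308.8 = 5875.7 − 1308.8 = 4566.9 kPa
Z = PV_m/(RT) = (4566.9)(0.334)/((8.314)(208.7)) = 1525.3/1735.1 = 0.8791

Z ≈ 0.8791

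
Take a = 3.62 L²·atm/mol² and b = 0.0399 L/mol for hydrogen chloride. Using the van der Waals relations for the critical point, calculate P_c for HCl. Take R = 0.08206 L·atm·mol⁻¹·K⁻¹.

P_c ≈ 84.22 atm

For a van der Waals gas, P_c = a/(27b²).
P_c = 3.62/(27×(0.0399)²) = 3.62/0.042984 = 84.22 atm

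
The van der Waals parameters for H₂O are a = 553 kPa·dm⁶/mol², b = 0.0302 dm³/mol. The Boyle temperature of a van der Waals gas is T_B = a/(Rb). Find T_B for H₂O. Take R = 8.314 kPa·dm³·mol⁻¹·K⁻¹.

For a van der Waals gas the second virial coefficient B₂ = b − a/(RT) vanishes at T_B = a/(Rb).
T_B = 553/(8.314×0.0302) = 553/0.25108 = 2202 K

T_B ≈ 2202 K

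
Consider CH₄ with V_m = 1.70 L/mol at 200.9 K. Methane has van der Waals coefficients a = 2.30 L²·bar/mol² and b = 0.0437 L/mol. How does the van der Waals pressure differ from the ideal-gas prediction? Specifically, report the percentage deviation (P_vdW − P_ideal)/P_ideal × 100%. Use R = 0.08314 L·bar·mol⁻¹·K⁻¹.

-5.46 %

Ideal: P_ideal = RT/V_m = (0.08314)(200.9)/1.70 = 9.82519 bar
vdW: P = RT/(V_m − b) − a/V_m² = 16.7028/1.65630 − 2.30/2.89000 = 10.0844 − 0.795848 = 9.2886 bar
% deviation = (9.2886 − 9.82519)/9.82519 × 100% = -5.46%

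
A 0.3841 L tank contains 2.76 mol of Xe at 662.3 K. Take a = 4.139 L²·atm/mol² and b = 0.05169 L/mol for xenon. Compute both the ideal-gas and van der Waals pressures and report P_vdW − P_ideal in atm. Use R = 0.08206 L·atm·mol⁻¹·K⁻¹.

Ideal: P_ideal = nRT/V = (2.76)(0.08206)(662.3)/0.3841 = 390.527 atm
vdW: P = nRT/(V − nb) − a n²/V² = 150.001/0.241436 − 31.5292/0.147533 = 621.287 − 213.709 = 407.578 atm
ΔP = 407.578 − 390.527 = 17.05 atm

ΔP ≈ 17.05 atm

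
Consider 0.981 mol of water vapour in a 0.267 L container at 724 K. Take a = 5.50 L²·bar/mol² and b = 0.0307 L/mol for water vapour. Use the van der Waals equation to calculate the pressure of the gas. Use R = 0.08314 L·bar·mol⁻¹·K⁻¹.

P = nRT/(V − nb) − a n²/V²
nRT/(V − nb) = (0.981)(0.08314)(724)/(0.267 − 0.981×0.0307) = 59.050/0.23688 = 249.28 bar
a n²/V² = (5.50)(0.981)²/(0.267)² = 74.247 bar
P = 249.28 − 74.247 = 175.0 bar

P ≈ 175.0 bar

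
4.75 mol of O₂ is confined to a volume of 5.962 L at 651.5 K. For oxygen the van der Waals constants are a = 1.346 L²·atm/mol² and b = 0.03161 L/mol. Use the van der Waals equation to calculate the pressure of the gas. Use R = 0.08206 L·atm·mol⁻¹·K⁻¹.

P ≈ 42.84 atm

P = nRT/(V − nb) − a n²/V²
nRT/(V − nb) = (4.75)(0.08206)(651.5)/(5.962 − 4.75×0.03161) = 253.94/5.8119 = 43.693 atm
a n²/V² = (1.346)(4.75)²/(5.962)² = 0.85437 atm
P = 43.693 − 0.85437 = 42.84 atm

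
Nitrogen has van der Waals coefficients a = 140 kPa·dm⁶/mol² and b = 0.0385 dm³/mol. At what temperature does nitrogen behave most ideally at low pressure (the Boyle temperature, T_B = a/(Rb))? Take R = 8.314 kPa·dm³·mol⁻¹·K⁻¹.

For a van der Waals gas the second virial coefficient B₂ = b − a/(RT) vanishes at T_B = a/(Rb).
T_B = 140/(8.314×0.0385) = 140/0.32009 = 437.4 K

T_B ≈ 437.4 K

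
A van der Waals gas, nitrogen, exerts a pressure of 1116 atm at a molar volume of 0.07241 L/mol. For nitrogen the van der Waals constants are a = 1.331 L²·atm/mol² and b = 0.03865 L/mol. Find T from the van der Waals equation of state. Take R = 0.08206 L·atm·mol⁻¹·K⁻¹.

T = (P + a/V_m²)(V_m − b)/R
P + a/V_m² = 1116 + 1.331/(0.07241)² = 1369.9 atm
V_m − b = 0.07241 − 0.03865 = 0.033760 L/mol
T = (1369.9)(0.033760)/0.08206 = 563.6 K

T ≈ 563.6 K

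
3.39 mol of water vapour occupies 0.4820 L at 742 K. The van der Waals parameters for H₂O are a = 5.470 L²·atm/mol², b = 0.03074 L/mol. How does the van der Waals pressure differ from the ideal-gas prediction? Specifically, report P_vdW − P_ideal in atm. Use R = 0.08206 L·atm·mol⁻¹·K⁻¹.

ΔP ≈ -152.5 atm

Ideal: P_ideal = nRT/V = (3.39)(0.08206)(742)/0.4820 = 428.241 atm
vdW: P = nRT/(V − nb) − a n²/V² = 206.412/0.377791 − 62.8618/0.232324 = 546.366 − 270.578 = 275.788 atm
ΔP = 275.788 − 428.241 = -152.5 atm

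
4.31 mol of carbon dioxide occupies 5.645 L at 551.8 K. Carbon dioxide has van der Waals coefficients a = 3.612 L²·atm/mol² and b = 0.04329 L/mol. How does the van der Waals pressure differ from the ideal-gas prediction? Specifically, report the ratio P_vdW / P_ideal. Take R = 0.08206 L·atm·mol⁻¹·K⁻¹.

P_vdW / P_ideal ≈ 0.9733

Ideal: P_ideal = nRT/V = (4.31)(0.08206)(551.8)/5.645 = 34.5722 atm
vdW: P = nRT/(V − nb) − a n²/V² = 195.160/5.45842 − 67.0969/31.8660 = 35.7539 − 2.10560 = 33.6483 atm
Ratio = 33.6483/34.5722 = 0.9733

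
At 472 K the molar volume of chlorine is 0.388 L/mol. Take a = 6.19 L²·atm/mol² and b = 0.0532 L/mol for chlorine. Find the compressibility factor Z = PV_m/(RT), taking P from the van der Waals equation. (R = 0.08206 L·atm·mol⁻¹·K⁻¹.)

P = RT/(V_m − b) − a/V_m² = (0.08206)(472)/(0.388 − 0.0532) − 6.19/(0.388)²
  = 38.732/0.33480 − 41.118 = 115.69 − 41.118 = 74.57 atm
Z = PV_m/(RT) = (74.57)(0.388)/((0.08206)(472)) = 28.933/38.732 = 0.7470

Z ≈ 0.7470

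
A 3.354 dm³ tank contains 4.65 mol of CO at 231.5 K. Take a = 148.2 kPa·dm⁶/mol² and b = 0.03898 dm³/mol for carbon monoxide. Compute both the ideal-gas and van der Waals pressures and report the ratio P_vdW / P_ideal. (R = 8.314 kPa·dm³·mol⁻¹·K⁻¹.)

Ideal: P_ideal = nRT/V = (4.65)(8.314)(231.5)/3.354 = 2668.40 kPa
vdW: P = nRT/(V − nb) − a n²/V² = 8949.81/3.17274 − 3204.45/11.2493 = 2820.85 − 284.858 = 2535.99 kPa
Ratio = 2535.99/2668.40 = 0.9504

P_vdW / P_ideal ≈ 0.9504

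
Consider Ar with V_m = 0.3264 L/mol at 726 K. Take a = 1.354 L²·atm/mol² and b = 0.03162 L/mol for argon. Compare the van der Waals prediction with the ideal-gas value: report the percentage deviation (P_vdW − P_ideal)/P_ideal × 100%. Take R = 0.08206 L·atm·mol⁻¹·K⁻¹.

Ideal: P_ideal = RT/V_m = (0.08206)(726)/0.3264 = 182.523 atm
vdW: P = RT/(V_m − b) − a/V_m² = 59.5756/0.294780 − 1.354/0.106537 = 202.102 − 12.7092 = 189.393 atm
% deviation = (189.393 − 182.523)/182.523 × 100% = 3.76%

3.76 %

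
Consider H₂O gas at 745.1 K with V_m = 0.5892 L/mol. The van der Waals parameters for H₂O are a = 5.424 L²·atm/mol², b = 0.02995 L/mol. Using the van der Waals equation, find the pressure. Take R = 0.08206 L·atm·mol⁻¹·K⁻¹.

P ≈ 93.71 atm

P = RT/(V_m − b) − a/V_m²
RT/(V_m − b) = (0.08206)(745.1)/(0.5892 − 0.02995) = 61.143/0.55925 = 109.33 atm
a/V_m² = 5.424/(0.5892)² = 15.624 atm
P = 109.33 − 15.624 = 93.71 atm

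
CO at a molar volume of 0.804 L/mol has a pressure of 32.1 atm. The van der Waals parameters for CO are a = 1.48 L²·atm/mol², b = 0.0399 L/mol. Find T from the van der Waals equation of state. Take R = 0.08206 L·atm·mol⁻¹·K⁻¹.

T ≈ 320.2 K

T = (P + a/V_m²)(V_m − b)/R
P + a/V_m² = 32.1 + 1.48/(0.804)² = 34.390 atm
V_m − b = 0.804 − 0.0399 = 0.76410 L/mol
T = (34.390)(0.76410)/0.08206 = 320.2 K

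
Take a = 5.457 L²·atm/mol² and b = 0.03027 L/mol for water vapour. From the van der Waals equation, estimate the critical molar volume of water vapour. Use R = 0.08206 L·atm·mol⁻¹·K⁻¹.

For a van der Waals gas, V_m,c = 3b.
V_m,c = 3×0.03027 = 0.09081 L/mol

V_m,c ≈ 0.09081 L/mol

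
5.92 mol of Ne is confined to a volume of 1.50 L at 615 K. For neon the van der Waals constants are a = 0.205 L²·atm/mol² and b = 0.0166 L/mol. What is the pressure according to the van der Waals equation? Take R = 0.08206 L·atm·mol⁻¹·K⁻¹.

P ≈ 209.9 atm

P = nRT/(V − nb) − a n²/V²
nRT/(V − nb) = (5.92)(0.08206)(615)/(1.50 − 5.92×0.0166) = 298.76/1.4017 = 213.14 atm
a n²/V² = (0.205)(5.92)²/(1.50)² = 3.1931 atm
P = 213.14 − 3.1931 = 209.9 atm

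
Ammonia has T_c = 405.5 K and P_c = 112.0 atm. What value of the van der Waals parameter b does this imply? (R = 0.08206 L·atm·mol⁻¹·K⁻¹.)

b ≈ 0.03714 L/mol

From T_c = 8a/(27Rb) and P_c = a/(27b²): b = R T_c/(8 P_c).
b = (0.08206)(405.5)/(8×112.0) = 33.275/896.00 = 0.03714 L/mol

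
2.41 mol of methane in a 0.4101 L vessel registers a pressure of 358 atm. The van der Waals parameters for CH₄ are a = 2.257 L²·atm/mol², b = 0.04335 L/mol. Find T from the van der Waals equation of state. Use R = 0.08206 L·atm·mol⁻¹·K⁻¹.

T ≈ 673.7 K

T = (P + a n²/V²)(V − nb)/(nR)
P + a n²/V² = 358 + (2.257)(2.41)²/(0.4101)² = 435.94 atm
V − nb = 0.4101 − (2.41)(0.04335) = 0.30563 L
T = (435.94)(0.30563)/((2.41)(0.08206)) = 673.7 K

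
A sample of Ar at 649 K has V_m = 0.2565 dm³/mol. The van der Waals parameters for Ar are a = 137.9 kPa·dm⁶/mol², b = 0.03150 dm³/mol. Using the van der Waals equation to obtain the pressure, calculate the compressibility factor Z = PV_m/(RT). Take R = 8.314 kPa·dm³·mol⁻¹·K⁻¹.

Z ≈ 1.040

P = RT/(V_m − b) − a/V_m² = (8.314)(649)/(0.2565 − 0.03150) − 137.9/(0.2565)²
  = 5395.8/0.22500 − 2096.0 = 23981 − 2096.0 = 21885 kPa
Z = PV_m/(RT) = (21885)(0.2565)/((8.314)(649)) = 5613.5/5395.8 = 1.040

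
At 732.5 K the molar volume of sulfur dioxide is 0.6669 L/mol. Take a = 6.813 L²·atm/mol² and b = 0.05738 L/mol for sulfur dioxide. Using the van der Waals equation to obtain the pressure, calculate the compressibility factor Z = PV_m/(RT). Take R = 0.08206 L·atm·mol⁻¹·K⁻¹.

Z ≈ 0.9242

P = RT/(V_m − b) − a/V_m² = (0.08206)(732.5)/(0.6669 − 0.05738) − 6.813/(0.6669)²
  = 60.109/0.60952 − 15.319 = 98.617 − 15.319 = 83.298 atm
Z = PV_m/(RT) = (83.298)(0.6669)/((0.08206)(732.5)) = 55.551/60.109 = 0.9242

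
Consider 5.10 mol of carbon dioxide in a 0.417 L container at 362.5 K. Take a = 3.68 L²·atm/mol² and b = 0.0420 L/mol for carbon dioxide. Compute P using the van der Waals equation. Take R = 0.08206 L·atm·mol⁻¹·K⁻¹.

P ≈ 197.6 atm

P = nRT/(V − nb) − a n²/V²
nRT/(V − nb) = (5.10)(0.08206)(362.5)/(0.417 − 5.10×0.0420) = 151.71/0.20280 = 748.08 atm
a n²/V² = (3.68)(5.10)²/(0.417)² = 550.45 atm
P = 748.08 − 550.45 = 197.6 atm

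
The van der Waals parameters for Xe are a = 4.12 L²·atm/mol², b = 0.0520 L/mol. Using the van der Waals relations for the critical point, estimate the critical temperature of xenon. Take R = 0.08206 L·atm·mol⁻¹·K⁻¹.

T_c ≈ 286.1 K

For a van der Waals gas, T_c = 8a/(27Rb).
T_c = 8×4.12/(27×0.08206×0.0520) = 32.960/0.11521 = 286.1 K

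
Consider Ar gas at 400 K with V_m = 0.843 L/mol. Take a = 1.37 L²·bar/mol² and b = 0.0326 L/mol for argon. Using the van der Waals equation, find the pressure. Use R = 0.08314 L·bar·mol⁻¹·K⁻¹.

P ≈ 39.11 bar

P = RT/(V_m − b) − a/V_m²
RT/(V_m − b) = (0.08314)(400)/(0.843 − 0.0326) = 33.256/0.81040 = 41.037 bar
a/V_m² = 1.37/(0.843)² = 1.9278 bar
P = 41.037 − 1.9278 = 39.11 bar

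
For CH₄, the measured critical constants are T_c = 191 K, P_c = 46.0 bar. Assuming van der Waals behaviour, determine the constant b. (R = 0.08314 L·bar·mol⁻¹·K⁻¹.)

From T_c = 8a/(27Rb) and P_c = a/(27b²): b = R T_c/(8 P_c).
b = (0.08314)(191)/(8×46.0) = 15.880/368.00 = 0.04315 L/mol

b ≈ 0.04315 L/mol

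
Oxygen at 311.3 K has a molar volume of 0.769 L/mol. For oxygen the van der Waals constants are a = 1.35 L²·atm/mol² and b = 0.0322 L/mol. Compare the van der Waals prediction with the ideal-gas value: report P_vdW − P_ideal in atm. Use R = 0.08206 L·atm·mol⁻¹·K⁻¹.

Ideal: P_ideal = RT/V_m = (0.08206)(311.3)/0.769 = 33.2188 atm
vdW: P = RT/(V_m − b) − a/V_m² = 25.5453/0.736800 − 1.35/0.591361 = 34.6706 − 2.28287 = 32.3877 atm
ΔP = 32.3877 − 33.2188 = -0.831 atm

ΔP ≈ -0.831 atm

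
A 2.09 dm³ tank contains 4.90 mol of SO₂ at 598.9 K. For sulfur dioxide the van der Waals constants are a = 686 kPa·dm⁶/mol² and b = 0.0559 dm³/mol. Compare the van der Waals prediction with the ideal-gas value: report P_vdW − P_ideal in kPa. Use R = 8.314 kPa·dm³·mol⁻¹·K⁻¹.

ΔP ≈ -2010 kPa

Ideal: P_ideal = nRT/V = (4.90)(8.314)(598.9)/2.09 = 11673.9 kPa
vdW: P = nRT/(V − nb) − a n²/V² = 24398.3/1.81609 − 16470.9/4.36810 = 13434.5 − 3770.72 = 9663.8 kPa
ΔP = 9663.8 − 11673.9 = -2010 kPa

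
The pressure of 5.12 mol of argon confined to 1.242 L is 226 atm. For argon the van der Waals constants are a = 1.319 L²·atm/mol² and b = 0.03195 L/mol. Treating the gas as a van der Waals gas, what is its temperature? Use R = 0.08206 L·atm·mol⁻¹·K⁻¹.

T = (P + a n²/V²)(V − nb)/(nR)
P + a n²/V² = 226 + (1.319)(5.12)²/(1.242)² = 248.42 atm
V − nb = 1.242 − (5.12)(0.03195) = 1.0784 L
T = (248.42)(1.0784)/((5.12)(0.08206)) = 637.6 K

T ≈ 637.6 K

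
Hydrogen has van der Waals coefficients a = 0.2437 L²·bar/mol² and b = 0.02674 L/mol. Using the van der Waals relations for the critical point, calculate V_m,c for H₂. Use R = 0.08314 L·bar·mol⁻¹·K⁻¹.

V_m,c ≈ 0.08022 L/mol

For a van der Waals gas, V_m,c = 3b.
V_m,c = 3×0.02674 = 0.08022 L/mol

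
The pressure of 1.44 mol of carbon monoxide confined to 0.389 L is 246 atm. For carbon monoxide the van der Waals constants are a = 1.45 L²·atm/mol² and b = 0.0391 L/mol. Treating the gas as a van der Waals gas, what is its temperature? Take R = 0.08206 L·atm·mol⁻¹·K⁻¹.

T ≈ 748.6 K

T = (P + a n²/V²)(V − nb)/(nR)
P + a n²/V² = 246 + (1.45)(1.44)²/(0.389)² = 265.87 atm
V − nb = 0.389 − (1.44)(0.0391) = 0.33270 L
T = (265.87)(0.33270)/((1.44)(0.08206)) = 748.6 K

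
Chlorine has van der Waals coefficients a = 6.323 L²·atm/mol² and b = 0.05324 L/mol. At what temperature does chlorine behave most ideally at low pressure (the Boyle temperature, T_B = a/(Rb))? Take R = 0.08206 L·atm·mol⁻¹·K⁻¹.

For a van der Waals gas the second virial coefficient B₂ = b − a/(RT) vanishes at T_B = a/(Rb).
T_B = 6.323/(0.08206×0.05324) = 6.323/0.0043689 = 1447 K

T_B ≈ 1447 K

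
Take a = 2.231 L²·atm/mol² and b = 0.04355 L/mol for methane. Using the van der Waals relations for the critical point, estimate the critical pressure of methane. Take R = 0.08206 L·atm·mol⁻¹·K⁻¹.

P_c ≈ 43.57 atm

For a van der Waals gas, P_c = a/(27b²).
P_c = 2.231/(27×(0.04355)²) = 2.231/0.051208 = 43.57 atm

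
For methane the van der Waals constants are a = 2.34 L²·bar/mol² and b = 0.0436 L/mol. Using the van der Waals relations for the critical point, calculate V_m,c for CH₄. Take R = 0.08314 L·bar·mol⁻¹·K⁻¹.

V_m,c ≈ 0.1308 L/mol

For a van der Waals gas, V_m,c = 3b.
V_m,c = 3×0.0436 = 0.1308 L/mol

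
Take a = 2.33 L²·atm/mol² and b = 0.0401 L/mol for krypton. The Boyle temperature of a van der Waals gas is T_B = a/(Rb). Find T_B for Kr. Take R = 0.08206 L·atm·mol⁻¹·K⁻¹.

For a van der Waals gas the second virial coefficient B₂ = b − a/(RT) vanishes at T_B = a/(Rb).
T_B = 2.33/(0.08206×0.0401) = 2.33/0.0032906 = 708.1 K

T_B ≈ 708.1 K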